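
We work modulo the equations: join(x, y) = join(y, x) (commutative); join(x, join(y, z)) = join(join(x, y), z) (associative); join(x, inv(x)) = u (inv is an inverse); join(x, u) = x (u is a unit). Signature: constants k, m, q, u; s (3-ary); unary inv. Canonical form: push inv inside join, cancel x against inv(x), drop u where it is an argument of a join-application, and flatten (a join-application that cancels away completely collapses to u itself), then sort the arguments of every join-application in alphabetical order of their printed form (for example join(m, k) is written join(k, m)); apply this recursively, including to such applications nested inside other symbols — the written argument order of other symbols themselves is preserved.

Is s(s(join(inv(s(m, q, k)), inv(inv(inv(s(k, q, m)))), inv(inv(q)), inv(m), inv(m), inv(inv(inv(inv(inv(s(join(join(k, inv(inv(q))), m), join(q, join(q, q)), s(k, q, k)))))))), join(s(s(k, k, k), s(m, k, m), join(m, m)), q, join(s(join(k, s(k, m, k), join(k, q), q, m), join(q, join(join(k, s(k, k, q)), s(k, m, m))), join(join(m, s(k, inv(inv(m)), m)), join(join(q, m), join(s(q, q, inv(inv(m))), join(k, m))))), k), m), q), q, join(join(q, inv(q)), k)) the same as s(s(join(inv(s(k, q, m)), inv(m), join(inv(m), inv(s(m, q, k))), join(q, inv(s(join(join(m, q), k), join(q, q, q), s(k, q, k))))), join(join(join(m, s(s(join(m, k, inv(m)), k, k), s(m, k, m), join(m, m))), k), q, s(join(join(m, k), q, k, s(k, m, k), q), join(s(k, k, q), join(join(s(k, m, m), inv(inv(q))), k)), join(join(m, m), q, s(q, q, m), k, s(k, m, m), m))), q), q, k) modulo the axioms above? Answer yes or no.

Left:  s(s(join(inv(s(m, q, k)), inv(inv(inv(s(k, q, m)))), inv(inv(q)), inv(m), inv(m), inv(inv(inv(inv(inv(s(join(join(k, inv(inv(q))), m), join(q, join(q, q)), s(k, q, k)))))))), join(s(s(k, k, k), s(m, k, m), join(m, m)), q, join(s(join(k, s(k, m, k), join(k, q), q, m), join(q, join(join(k, s(k, k, q)), s(k, m, m))), join(join(m, s(k, inv(inv(m)), m)), join(join(q, m), join(s(q, q, inv(inv(m))), join(k, m))))), k), m), q), q, join(join(q, inv(q)), k))
  Work inside:  join(s(s(k, k, k), s(m, k, m), join(m, m)), q, join(s(join(k, s(k, m, k), join(k, q), q, m), join(q, join(join(k, s(k, k, q)), s(k, m, m))), join(join(m, s(k, inv(inv(m)), m)), join(join(q, m), join(s(q, q, inv(inv(m))), join(k, m))))), k), m)
  Push inv inside:  distribute inv over join and collapse double inv
  Combine occurrences:  join(s(s(k, k, k), s(m, k, m), join(m, m)), q, s(join(k, k, m, q, q, s(k, m, k)), join(k, q, s(k, k, q), s(k, m, m)), join(k, m, m, m, q, s(k, m, m), s(q, q, m))), k, m)
  Sort arguments:  join(k, m, q, s(join(k, k, m, q, q, s(k, m, k)), join(k, q, s(k, k, q), s(k, m, m)), join(k, m, m, m, q, s(k, m, m), s(q, q, m))), s(s(k, k, k), s(m, k, m), join(m, m)))
  Put back:  s(s(join(inv(m), inv(m), inv(s(join(k, m, q), join(q, q, q), s(k, q, k))), inv(s(k, q, m)), inv(s(m, q, k)), q), join(k, m, q, s(join(k, k, m, q, q, s(k, m, k)), join(k, q, s(k, k, q), s(k, m, m)), join(k, m, m, m, q, s(k, m, m), s(q, q, m))), s(s(k, k, k), s(m, k, m), join(m, m))), q), q, k)
Right:  s(s(join(inv(s(k, q, m)), inv(m), join(inv(m), inv(s(m, q, k))), join(q, inv(s(join(join(m, q), k), join(q, q, q), s(k, q, k))))), join(join(join(m, s(s(join(m, k, inv(m)), k, k), s(m, k, m), join(m, m))), k), q, s(join(join(m, k), q, k, s(k, m, k), q), join(s(k, k, q), join(join(s(k, m, m), inv(inv(q))), k)), join(join(m, m), q, s(q, q, m), k, s(k, m, m), m))), q), q, k)
  Descend into:  join(join(join(m, s(s(join(m, k, inv(m)), k, k), s(m, k, m), join(m, m))), k), q, s(join(join(m, k), q, k, s(k, m, k), q), join(s(k, k, q), join(join(s(k, m, m), inv(inv(q))), k)), join(join(m, m), q, s(q, q, m), k, s(k, m, m), m)))
  Push inv inside:  distribute inv over join and collapse double inv
  Collect terms:  join(m, s(s(k, k, k), s(m, k, m), join(m, m)), k, q, s(join(k, k, m, q, q, s(k, m, k)), join(k, q, s(k, k, q), s(k, m, m)), join(k, m, m, m, q, s(k, m, m), s(q, q, m))))
  Sort arguments:  join(k, m, q, s(join(k, k, m, q, q, s(k, m, k)), join(k, q, s(k, k, q), s(k, m, m)), join(k, m, m, m, q, s(k, m, m), s(q, q, m))), s(s(k, k, k), s(m, k, m), join(m, m)))
  Reassemble:  s(s(join(inv(m), inv(m), inv(s(join(k, m, q), join(q, q, q), s(k, q, k))), inv(s(k, q, m)), inv(s(m, q, k)), q), join(k, m, q, s(join(k, k, m, q, q, s(k, m, k)), join(k, q, s(k, k, q), s(k, m, m)), join(k, m, m, m, q, s(k, m, m), s(q, q, m))), s(s(k, k, k), s(m, k, m), join(m, m))), q), q, k)

Answer: yes — both canonical forms are s(s(join(inv(m), inv(m), inv(s(join(k, m, q), join(q, q, q), s(k, q, k))), inv(s(k, q, m)), inv(s(m, q, k)), q), join(k, m, q, s(join(k, k, m, q, q, s(k, m, k)), join(k, q, s(k, k, q), s(k, m, m)), join(k, m, m, m, q, s(k, m, m), s(q, q, m))), s(s(k, k, k), s(m, k, m), join(m, m))), q), q, k)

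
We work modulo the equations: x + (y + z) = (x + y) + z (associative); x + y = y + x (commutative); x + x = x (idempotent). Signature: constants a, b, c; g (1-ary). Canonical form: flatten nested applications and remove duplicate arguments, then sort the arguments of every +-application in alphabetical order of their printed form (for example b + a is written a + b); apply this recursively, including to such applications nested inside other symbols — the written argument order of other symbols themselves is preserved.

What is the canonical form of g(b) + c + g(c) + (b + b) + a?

Merge nested applications:  g(b) + c + g(c) + b + b + a
Drop duplicates:  drop duplicate b
Sort arguments:  a + b + c + g(b) + g(c)

Answer: a + b + c + g(b) + g(c)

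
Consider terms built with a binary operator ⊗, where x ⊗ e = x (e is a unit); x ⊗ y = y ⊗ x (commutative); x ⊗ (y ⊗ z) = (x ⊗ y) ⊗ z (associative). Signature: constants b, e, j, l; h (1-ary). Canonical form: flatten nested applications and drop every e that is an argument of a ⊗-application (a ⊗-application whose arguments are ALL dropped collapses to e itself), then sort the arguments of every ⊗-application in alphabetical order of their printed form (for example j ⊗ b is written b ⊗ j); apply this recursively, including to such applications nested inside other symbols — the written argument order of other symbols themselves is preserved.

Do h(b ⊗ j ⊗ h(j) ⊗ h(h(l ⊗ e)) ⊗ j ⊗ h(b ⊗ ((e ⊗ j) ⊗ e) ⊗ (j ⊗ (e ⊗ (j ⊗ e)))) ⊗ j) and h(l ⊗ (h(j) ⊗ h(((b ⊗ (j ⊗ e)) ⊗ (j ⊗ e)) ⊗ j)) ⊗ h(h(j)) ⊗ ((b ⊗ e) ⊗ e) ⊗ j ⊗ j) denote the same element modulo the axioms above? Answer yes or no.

Answer: no — h(b ⊗ h(b ⊗ j ⊗ j ⊗ j) ⊗ h(h(l)) ⊗ h(j) ⊗ j ⊗ j ⊗ j) vs h(b ⊗ h(b ⊗ j ⊗ j ⊗ j) ⊗ h(h(j)) ⊗ h(j) ⊗ j ⊗ j ⊗ l)

Derivation:
Left:  h(b ⊗ j ⊗ h(j) ⊗ h(h(l ⊗ e)) ⊗ j ⊗ h(b ⊗ ((e ⊗ j) ⊗ e) ⊗ (j ⊗ (e ⊗ (j ⊗ e)))) ⊗ j)
  Work inside:  b ⊗ j ⊗ h(j) ⊗ h(h(l ⊗ e)) ⊗ j ⊗ h(b ⊗ ((e ⊗ j) ⊗ e) ⊗ (j ⊗ (e ⊗ (j ⊗ e)))) ⊗ j
  Simplify inside:  h(h(l ⊗ e))  →  h(h(l))
  Simplify inside:  h(b ⊗ ((e ⊗ j) ⊗ e) ⊗ (j ⊗ (e ⊗ (j ⊗ e))))  →  h(b ⊗ j ⊗ j ⊗ j)
  Sort:  b ⊗ h(b ⊗ j ⊗ j ⊗ j) ⊗ h(h(l)) ⊗ h(j) ⊗ j ⊗ j ⊗ j
  Put back:  h(b ⊗ h(b ⊗ j ⊗ j ⊗ j) ⊗ h(h(l)) ⊗ h(j) ⊗ j ⊗ j ⊗ j)
Right:  h(l ⊗ (h(j) ⊗ h(((b ⊗ (j ⊗ e)) ⊗ (j ⊗ e)) ⊗ j)) ⊗ h(h(j)) ⊗ ((b ⊗ e) ⊗ e) ⊗ j ⊗ j)
  Descend into:  l ⊗ (h(j) ⊗ h(((b ⊗ (j ⊗ e)) ⊗ (j ⊗ e)) ⊗ j)) ⊗ h(h(j)) ⊗ ((b ⊗ e) ⊗ e) ⊗ j ⊗ j
  Flatten:  l ⊗ h(j) ⊗ h(((b ⊗ (j ⊗ e)) ⊗ (j ⊗ e)) ⊗ j) ⊗ h(h(j)) ⊗ b ⊗ e ⊗ e ⊗ j ⊗ j
  Simplify inside:  h(((b ⊗ (j ⊗ e)) ⊗ (j ⊗ e)) ⊗ j)  →  h(b ⊗ j ⊗ j ⊗ j)
  Drop the unit:  drop e (×2)
  Sort:  b ⊗ h(b ⊗ j ⊗ j ⊗ j) ⊗ h(h(j)) ⊗ h(j) ⊗ j ⊗ j ⊗ l
  Rebuild:  h(b ⊗ h(b ⊗ j ⊗ j ⊗ j) ⊗ h(h(j)) ⊗ h(j) ⊗ j ⊗ j ⊗ l)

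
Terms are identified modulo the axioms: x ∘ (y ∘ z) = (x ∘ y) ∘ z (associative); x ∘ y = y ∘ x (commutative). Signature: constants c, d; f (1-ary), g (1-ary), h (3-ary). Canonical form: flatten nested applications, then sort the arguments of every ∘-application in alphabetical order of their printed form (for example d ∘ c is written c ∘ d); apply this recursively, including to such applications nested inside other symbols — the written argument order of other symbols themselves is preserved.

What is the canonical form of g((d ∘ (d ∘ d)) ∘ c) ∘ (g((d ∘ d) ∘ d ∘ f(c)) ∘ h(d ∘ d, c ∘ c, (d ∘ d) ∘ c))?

Un-nest:  g((d ∘ (d ∘ d)) ∘ c) ∘ g((d ∘ d) ∘ d ∘ f(c)) ∘ h(d ∘ d, c ∘ c, (d ∘ d) ∘ c)
Canonicalize subterm:  g((d ∘ (d ∘ d)) ∘ c)  →  g(c ∘ d ∘ d ∘ d)
Simplify inside:  g((d ∘ d) ∘ d ∘ f(c))  →  g(d ∘ d ∘ d ∘ f(c))
Inside:  h(d ∘ d, c ∘ c, (d ∘ d) ∘ c)  →  h(d ∘ d, c ∘ c, c ∘ d ∘ d)
Order the arguments:  g(c ∘ d ∘ d ∘ d) ∘ g(d ∘ d ∘ d ∘ f(c)) ∘ h(d ∘ d, c ∘ c, c ∘ d ∘ d)

Answer: g(c ∘ d ∘ d ∘ d) ∘ g(d ∘ d ∘ d ∘ f(c)) ∘ h(d ∘ d, c ∘ c, c ∘ d ∘ d)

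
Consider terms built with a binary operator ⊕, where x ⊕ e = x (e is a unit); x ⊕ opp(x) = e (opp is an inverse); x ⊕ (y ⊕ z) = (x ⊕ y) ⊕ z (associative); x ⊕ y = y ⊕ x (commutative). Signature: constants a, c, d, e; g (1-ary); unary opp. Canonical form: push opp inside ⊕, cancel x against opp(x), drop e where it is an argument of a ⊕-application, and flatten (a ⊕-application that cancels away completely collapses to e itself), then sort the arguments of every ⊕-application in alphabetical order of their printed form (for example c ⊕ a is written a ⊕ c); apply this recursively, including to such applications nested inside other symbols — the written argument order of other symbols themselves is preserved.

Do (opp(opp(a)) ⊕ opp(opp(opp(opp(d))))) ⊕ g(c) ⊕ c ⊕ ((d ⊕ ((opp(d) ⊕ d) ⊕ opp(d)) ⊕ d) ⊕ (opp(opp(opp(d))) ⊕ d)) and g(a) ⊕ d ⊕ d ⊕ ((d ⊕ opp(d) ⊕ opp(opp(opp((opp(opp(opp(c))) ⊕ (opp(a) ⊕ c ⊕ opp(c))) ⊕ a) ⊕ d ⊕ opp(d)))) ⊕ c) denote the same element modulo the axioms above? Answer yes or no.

Answer: no — a ⊕ c ⊕ d ⊕ d ⊕ g(c) vs c ⊕ c ⊕ d ⊕ d ⊕ g(a)

Derivation:
Left:  (opp(opp(a)) ⊕ opp(opp(opp(opp(d))))) ⊕ g(c) ⊕ c ⊕ ((d ⊕ ((opp(d) ⊕ d) ⊕ opp(d)) ⊕ d) ⊕ (opp(opp(opp(d))) ⊕ d))
  Push opp inside:  distribute opp over ⊕ and collapse double opp
  Collect:  a ⊕ d ⊕ d ⊕ g(c) ⊕ c
  Sort:  a ⊕ c ⊕ d ⊕ d ⊕ g(c)
Right:  g(a) ⊕ d ⊕ d ⊕ ((d ⊕ opp(d) ⊕ opp(opp(opp((opp(opp(opp(c))) ⊕ (opp(a) ⊕ c ⊕ opp(c))) ⊕ a) ⊕ d ⊕ opp(d)))) ⊕ c)
  Push opp inside:  distribute opp over ⊕ and collapse double opp
  Cancel inverse pairs:  a cancels
  Collect:  g(a) ⊕ d ⊕ d ⊕ c ⊕ c
  Order the arguments:  c ⊕ c ⊕ d ⊕ d ⊕ g(a)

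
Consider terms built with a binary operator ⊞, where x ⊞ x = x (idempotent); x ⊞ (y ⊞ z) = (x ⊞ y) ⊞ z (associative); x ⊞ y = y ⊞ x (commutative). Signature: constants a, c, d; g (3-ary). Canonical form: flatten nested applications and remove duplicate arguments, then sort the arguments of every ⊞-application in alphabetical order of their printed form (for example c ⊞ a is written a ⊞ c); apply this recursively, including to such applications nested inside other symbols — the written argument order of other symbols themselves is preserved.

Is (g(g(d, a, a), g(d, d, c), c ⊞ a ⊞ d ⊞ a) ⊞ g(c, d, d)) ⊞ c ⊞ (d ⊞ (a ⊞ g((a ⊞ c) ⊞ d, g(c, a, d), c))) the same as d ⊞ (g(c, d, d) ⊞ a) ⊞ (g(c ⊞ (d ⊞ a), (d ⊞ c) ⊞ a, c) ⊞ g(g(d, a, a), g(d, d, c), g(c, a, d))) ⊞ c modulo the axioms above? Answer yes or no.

Answer: no — a ⊞ c ⊞ d ⊞ g(a ⊞ c ⊞ d, g(c, a, d), c) ⊞ g(c, d, d) ⊞ g(g(d, a, a), g(d, d, c), a ⊞ c ⊞ d) vs a ⊞ c ⊞ d ⊞ g(a ⊞ c ⊞ d, a ⊞ c ⊞ d, c) ⊞ g(c, d, d) ⊞ g(g(d, a, a), g(d, d, c), g(c, a, d))

Derivation:
Left:  (g(g(d, a, a), g(d, d, c), c ⊞ a ⊞ d ⊞ a) ⊞ g(c, d, d)) ⊞ c ⊞ (d ⊞ (a ⊞ g((a ⊞ c) ⊞ d, g(c, a, d), c)))
  Merge nested applications:  g(g(d, a, a), g(d, d, c), c ⊞ a ⊞ d ⊞ a) ⊞ g(c, d, d) ⊞ c ⊞ d ⊞ a ⊞ g((a ⊞ c) ⊞ d, g(c, a, d), c)
  Inside:  g(g(d, a, a), g(d, d, c), c ⊞ a ⊞ d ⊞ a)  →  g(g(d, a, a), g(d, d, c), a ⊞ c ⊞ d)
  Canonicalize subterm:  g((a ⊞ c) ⊞ d, g(c, a, d), c)  →  g(a ⊞ c ⊞ d, g(c, a, d), c)
  Sort:  a ⊞ c ⊞ d ⊞ g(a ⊞ c ⊞ d, g(c, a, d), c) ⊞ g(c, d, d) ⊞ g(g(d, a, a), g(d, d, c), a ⊞ c ⊞ d)
Right:  d ⊞ (g(c, d, d) ⊞ a) ⊞ (g(c ⊞ (d ⊞ a), (d ⊞ c) ⊞ a, c) ⊞ g(g(d, a, a), g(d, d, c), g(c, a, d))) ⊞ c
  Merge nested applications:  d ⊞ g(c, d, d) ⊞ a ⊞ g(c ⊞ (d ⊞ a), (d ⊞ c) ⊞ a, c) ⊞ g(g(d, a, a), g(d, d, c), g(c, a, d)) ⊞ c
  Canonicalize subterm:  g(c ⊞ (d ⊞ a), (d ⊞ c) ⊞ a, c)  →  g(a ⊞ c ⊞ d, a ⊞ c ⊞ d, c)
  Order the arguments:  a ⊞ c ⊞ d ⊞ g(a ⊞ c ⊞ d, a ⊞ c ⊞ d, c) ⊞ g(c, d, d) ⊞ g(g(d, a, a), g(d, d, c), g(c, a, d))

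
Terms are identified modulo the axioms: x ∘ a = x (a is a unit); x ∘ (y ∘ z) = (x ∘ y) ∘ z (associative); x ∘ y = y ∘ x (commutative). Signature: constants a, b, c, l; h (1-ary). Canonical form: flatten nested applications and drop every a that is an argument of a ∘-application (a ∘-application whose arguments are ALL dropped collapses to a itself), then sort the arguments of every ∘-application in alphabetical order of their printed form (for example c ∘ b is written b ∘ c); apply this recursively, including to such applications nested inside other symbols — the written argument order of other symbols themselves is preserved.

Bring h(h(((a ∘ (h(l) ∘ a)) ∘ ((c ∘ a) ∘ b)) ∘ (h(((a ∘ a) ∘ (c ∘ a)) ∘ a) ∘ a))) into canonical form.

Answer: h(h(b ∘ c ∘ h(c) ∘ h(l)))

Derivation:
Work inside:  ((a ∘ (h(l) ∘ a)) ∘ ((c ∘ a) ∘ b)) ∘ (h(((a ∘ a) ∘ (c ∘ a)) ∘ a) ∘ a)
Un-nest:  a ∘ h(l) ∘ a ∘ c ∘ a ∘ b ∘ h(((a ∘ a) ∘ (c ∘ a)) ∘ a) ∘ a
Simplify inside:  h(((a ∘ a) ∘ (c ∘ a)) ∘ a)  →  h(c)
Unit:  drop a (×4)
Order the arguments:  b ∘ c ∘ h(c) ∘ h(l)
Rebuild:  h(h(b ∘ c ∘ h(c) ∘ h(l)))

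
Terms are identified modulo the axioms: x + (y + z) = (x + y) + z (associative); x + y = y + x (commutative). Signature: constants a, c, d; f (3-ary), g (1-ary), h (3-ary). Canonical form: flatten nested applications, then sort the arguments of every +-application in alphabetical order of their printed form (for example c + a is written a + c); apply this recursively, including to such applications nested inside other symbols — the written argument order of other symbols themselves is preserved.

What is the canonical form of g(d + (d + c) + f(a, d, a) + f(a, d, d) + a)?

Work inside:  d + (d + c) + f(a, d, a) + f(a, d, d) + a
Flatten:  d + d + c + f(a, d, a) + f(a, d, d) + a
Order the arguments:  a + c + d + d + f(a, d, a) + f(a, d, d)
Rebuild:  g(a + c + d + d + f(a, d, a) + f(a, d, d))

Answer: g(a + c + d + d + f(a, d, a) + f(a, d, d))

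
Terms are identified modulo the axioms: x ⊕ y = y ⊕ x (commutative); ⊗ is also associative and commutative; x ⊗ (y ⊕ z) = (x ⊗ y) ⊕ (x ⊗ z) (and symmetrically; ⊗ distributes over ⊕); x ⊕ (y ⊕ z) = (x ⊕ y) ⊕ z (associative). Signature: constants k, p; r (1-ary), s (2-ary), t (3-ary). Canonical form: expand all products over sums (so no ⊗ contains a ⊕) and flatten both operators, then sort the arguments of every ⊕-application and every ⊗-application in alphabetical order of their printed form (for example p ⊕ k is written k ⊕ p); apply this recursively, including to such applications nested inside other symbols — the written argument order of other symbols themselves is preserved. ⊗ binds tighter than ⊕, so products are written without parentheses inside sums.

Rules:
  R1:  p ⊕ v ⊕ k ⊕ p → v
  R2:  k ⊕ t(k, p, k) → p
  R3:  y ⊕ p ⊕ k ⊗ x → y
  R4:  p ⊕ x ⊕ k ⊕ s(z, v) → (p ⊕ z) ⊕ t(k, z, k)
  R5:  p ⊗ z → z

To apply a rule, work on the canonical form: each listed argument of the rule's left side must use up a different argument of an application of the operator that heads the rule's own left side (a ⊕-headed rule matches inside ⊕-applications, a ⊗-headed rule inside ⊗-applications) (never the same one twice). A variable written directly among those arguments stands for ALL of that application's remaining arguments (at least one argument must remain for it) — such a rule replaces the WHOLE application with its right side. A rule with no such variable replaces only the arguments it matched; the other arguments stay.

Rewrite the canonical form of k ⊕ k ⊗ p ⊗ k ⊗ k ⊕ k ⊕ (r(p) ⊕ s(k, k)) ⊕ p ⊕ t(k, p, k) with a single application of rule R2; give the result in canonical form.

Answer: k ⊕ k ⊗ k ⊗ k ⊗ p ⊕ p ⊕ p ⊕ r(p) ⊕ s(k, k)

Derivation:
Canonical form:  k ⊕ k ⊕ k ⊗ k ⊗ k ⊗ p ⊕ p ⊕ r(p) ⊕ s(k, k) ⊕ t(k, p, k)
Apply R2:  consuming k, t(k, p, k)
Result:  k ⊕ k ⊗ k ⊗ k ⊗ p ⊕ p ⊕ p ⊕ r(p) ⊕ s(k, k)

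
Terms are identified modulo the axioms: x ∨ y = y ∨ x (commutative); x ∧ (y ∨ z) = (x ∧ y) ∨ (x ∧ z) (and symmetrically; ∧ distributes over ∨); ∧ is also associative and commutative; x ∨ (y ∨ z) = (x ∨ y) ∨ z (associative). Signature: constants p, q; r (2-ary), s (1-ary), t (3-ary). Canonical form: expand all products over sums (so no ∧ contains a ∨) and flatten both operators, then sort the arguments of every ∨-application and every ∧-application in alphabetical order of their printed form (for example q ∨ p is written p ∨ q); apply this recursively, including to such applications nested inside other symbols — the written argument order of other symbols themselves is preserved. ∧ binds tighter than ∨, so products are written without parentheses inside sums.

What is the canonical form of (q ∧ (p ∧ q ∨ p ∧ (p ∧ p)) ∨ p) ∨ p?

Expand:  p ∧ q ∧ q ∨ p ∧ p ∧ p ∧ q ∨ p ∨ p
Order the arguments:  p ∨ p ∨ p ∧ p ∧ p ∧ q ∨ p ∧ q ∧ q

Answer: p ∨ p ∨ p ∧ p ∧ p ∧ q ∨ p ∧ q ∧ q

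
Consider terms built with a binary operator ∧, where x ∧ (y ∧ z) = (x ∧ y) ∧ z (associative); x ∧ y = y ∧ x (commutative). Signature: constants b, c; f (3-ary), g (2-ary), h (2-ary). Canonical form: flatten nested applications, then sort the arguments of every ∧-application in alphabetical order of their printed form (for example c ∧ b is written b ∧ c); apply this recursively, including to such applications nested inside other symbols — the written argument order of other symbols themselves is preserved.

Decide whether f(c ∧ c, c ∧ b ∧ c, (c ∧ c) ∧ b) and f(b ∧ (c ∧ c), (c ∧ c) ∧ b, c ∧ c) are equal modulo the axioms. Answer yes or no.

Left:  f(c ∧ c, c ∧ b ∧ c, (c ∧ c) ∧ b)
  Focus inside:  (c ∧ c) ∧ b
  Un-nest:  c ∧ c ∧ b
  Order the arguments:  b ∧ c ∧ c
  Rebuild:  f(c ∧ c, b ∧ c ∧ c, b ∧ c ∧ c)
Right:  f(b ∧ (c ∧ c), (c ∧ c) ∧ b, c ∧ c)
  Descend into:  (c ∧ c) ∧ b
  Un-nest:  c ∧ c ∧ b
  Sort arguments:  b ∧ c ∧ c
  Put back:  f(b ∧ c ∧ c, b ∧ c ∧ c, c ∧ c)

Answer: no — f(c ∧ c, b ∧ c ∧ c, b ∧ c ∧ c) vs f(b ∧ c ∧ c, b ∧ c ∧ c, c ∧ c)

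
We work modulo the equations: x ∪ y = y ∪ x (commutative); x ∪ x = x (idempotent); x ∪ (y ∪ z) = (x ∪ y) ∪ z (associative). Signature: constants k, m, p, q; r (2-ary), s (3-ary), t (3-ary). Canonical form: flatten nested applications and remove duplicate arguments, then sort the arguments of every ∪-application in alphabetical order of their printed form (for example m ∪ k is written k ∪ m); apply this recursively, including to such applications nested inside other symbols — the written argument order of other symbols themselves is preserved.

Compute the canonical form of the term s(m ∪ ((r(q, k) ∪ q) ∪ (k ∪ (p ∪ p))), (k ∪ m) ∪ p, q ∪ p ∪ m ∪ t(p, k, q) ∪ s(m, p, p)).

Descend into:  m ∪ ((r(q, k) ∪ q) ∪ (k ∪ (p ∪ p)))
Flatten:  m ∪ r(q, k) ∪ q ∪ k ∪ p ∪ p
Drop duplicates:  drop duplicate p
Sort:  k ∪ m ∪ p ∪ q ∪ r(q, k)
Put back:  s(k ∪ m ∪ p ∪ q ∪ r(q, k), k ∪ m ∪ p, m ∪ p ∪ q ∪ s(m, p, p) ∪ t(p, k, q))

Answer: s(k ∪ m ∪ p ∪ q ∪ r(q, k), k ∪ m ∪ p, m ∪ p ∪ q ∪ s(m, p, p) ∪ t(p, k, q))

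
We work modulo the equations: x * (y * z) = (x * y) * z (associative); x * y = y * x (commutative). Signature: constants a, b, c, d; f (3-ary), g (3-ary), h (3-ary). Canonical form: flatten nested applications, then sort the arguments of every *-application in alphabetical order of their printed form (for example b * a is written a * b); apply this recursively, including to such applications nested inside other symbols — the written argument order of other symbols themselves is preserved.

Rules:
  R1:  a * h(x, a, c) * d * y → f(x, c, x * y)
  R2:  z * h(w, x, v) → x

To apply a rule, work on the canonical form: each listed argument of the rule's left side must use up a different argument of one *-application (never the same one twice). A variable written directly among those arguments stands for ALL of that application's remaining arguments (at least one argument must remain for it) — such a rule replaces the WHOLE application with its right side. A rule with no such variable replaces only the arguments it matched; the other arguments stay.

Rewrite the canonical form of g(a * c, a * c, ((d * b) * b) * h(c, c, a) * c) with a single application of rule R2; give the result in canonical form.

Canonical form:  g(a * c, a * c, b * b * c * d * h(c, c, a))
Match R2:  consume h(c, c, a);  v := a, w := c, x := c, z := b * b * c * d
Every leftover argument binds to the variable; the entire application is replaced.
New term:  g(a * c, a * c, c)

Answer: g(a * c, a * c, c)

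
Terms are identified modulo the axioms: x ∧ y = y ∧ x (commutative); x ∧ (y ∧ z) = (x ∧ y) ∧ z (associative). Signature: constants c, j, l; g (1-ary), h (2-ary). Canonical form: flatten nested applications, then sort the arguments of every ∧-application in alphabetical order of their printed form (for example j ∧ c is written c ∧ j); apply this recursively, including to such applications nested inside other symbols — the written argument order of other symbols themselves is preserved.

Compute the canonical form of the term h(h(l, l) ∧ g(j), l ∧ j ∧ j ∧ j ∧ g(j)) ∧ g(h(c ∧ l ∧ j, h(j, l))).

Answer: g(h(c ∧ j ∧ l, h(j, l))) ∧ h(g(j) ∧ h(l, l), g(j) ∧ j ∧ j ∧ j ∧ l)

Derivation:
Canonicalize subterm:  h(h(l, l) ∧ g(j), l ∧ j ∧ j ∧ j ∧ g(j))  →  h(g(j) ∧ h(l, l), g(j) ∧ j ∧ j ∧ j ∧ l)
Canonicalize subterm:  g(h(c ∧ l ∧ j, h(j, l)))  →  g(h(c ∧ j ∧ l, h(j, l)))
Order the arguments:  g(h(c ∧ j ∧ l, h(j, l))) ∧ h(g(j) ∧ h(l, l), g(j) ∧ j ∧ j ∧ j ∧ l)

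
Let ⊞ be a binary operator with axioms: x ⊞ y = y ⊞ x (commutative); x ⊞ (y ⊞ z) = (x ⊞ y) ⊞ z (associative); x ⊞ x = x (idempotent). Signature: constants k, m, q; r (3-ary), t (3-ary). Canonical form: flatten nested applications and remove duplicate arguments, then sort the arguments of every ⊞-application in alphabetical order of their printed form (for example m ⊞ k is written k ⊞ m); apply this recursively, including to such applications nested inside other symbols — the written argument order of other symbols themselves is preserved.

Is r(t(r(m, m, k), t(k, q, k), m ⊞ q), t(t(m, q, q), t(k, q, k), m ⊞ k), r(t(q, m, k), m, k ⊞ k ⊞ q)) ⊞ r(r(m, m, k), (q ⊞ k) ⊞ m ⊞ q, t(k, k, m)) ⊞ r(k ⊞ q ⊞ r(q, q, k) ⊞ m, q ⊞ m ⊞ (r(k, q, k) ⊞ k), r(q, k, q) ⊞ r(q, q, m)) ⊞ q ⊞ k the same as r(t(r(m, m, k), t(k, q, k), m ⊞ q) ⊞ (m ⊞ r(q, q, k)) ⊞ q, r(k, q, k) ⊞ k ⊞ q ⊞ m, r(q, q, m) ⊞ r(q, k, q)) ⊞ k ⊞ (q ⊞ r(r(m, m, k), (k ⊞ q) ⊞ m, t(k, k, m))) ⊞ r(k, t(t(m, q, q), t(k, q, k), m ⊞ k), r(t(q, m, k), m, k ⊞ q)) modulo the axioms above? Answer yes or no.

Left:  r(t(r(m, m, k), t(k, q, k), m ⊞ q), t(t(m, q, q), t(k, q, k), m ⊞ k), r(t(q, m, k), m, k ⊞ k ⊞ q)) ⊞ r(r(m, m, k), (q ⊞ k) ⊞ m ⊞ q, t(k, k, m)) ⊞ r(k ⊞ q ⊞ r(q, q, k) ⊞ m, q ⊞ m ⊞ (r(k, q, k) ⊞ k), r(q, k, q) ⊞ r(q, q, m)) ⊞ q ⊞ k
  Simplify inside:  r(t(r(m, m, k), t(k, q, k), m ⊞ q), t(t(m, q, q), t(k, q, k), m ⊞ k), r(t(q, m, k), m, k ⊞ k ⊞ q))  →  r(t(r(m, m, k), t(k, q, k), m ⊞ q), t(t(m, q, q), t(k, q, k), k ⊞ m), r(t(q, m, k), m, k ⊞ q))
  Inside:  r(r(m, m, k), (q ⊞ k) ⊞ m ⊞ q, t(k, k, m))  →  r(r(m, m, k), k ⊞ m ⊞ q, t(k, k, m))
  Simplify inside:  r(k ⊞ q ⊞ r(q, q, k) ⊞ m, q ⊞ m ⊞ (r(k, q, k) ⊞ k), r(q, k, q) ⊞ r(q, q, m))  →  r(k ⊞ m ⊞ q ⊞ r(q, q, k), k ⊞ m ⊞ q ⊞ r(k, q, k), r(q, k, q) ⊞ r(q, q, m))
  Sort:  k ⊞ q ⊞ r(k ⊞ m ⊞ q ⊞ r(q, q, k), k ⊞ m ⊞ q ⊞ r(k, q, k), r(q, k, q) ⊞ r(q, q, m)) ⊞ r(r(m, m, k), k ⊞ m ⊞ q, t(k, k, m)) ⊞ r(t(r(m, m, k), t(k, q, k), m ⊞ q), t(t(m, q, q), t(k, q, k), k ⊞ m), r(t(q, m, k), m, k ⊞ q))
Right:  r(t(r(m, m, k), t(k, q, k), m ⊞ q) ⊞ (m ⊞ r(q, q, k)) ⊞ q, r(k, q, k) ⊞ k ⊞ q ⊞ m, r(q, q, m) ⊞ r(q, k, q)) ⊞ k ⊞ (q ⊞ r(r(m, m, k), (k ⊞ q) ⊞ m, t(k, k, m))) ⊞ r(k, t(t(m, q, q), t(k, q, k), m ⊞ k), r(t(q, m, k), m, k ⊞ q))
  Flatten:  r(t(r(m, m, k), t(k, q, k), m ⊞ q) ⊞ (m ⊞ r(q, q, k)) ⊞ q, r(k, q, k) ⊞ k ⊞ q ⊞ m, r(q, q, m) ⊞ r(q, k, q)) ⊞ k ⊞ q ⊞ r(r(m, m, k), (k ⊞ q) ⊞ m, t(k, k, m)) ⊞ r(k, t(t(m, q, q), t(k, q, k), m ⊞ k), r(t(q, m, k), m, k ⊞ q))
  Simplify inside:  r(t(r(m, m, k), t(k, q, k), m ⊞ q) ⊞ (m ⊞ r(q, q, k)) ⊞ q, r(k, q, k) ⊞ k ⊞ q ⊞ m, r(q, q, m) ⊞ r(q, k, q))  →  r(m ⊞ q ⊞ r(q, q, k) ⊞ t(r(m, m, k), t(k, q, k), m ⊞ q), k ⊞ m ⊞ q ⊞ r(k, q, k), r(q, k, q) ⊞ r(q, q, m))
  Simplify inside:  r(r(m, m, k), (k ⊞ q) ⊞ m, t(k, k, m))  →  r(r(m, m, k), k ⊞ m ⊞ q, t(k, k, m))
  Simplify inside:  r(k, t(t(m, q, q), t(k, q, k), m ⊞ k), r(t(q, m, k), m, k ⊞ q))  →  r(k, t(t(m, q, q), t(k, q, k), k ⊞ m), r(t(q, m, k), m, k ⊞ q))
  Sort arguments:  k ⊞ q ⊞ r(k, t(t(m, q, q), t(k, q, k), k ⊞ m), r(t(q, m, k), m, k ⊞ q)) ⊞ r(m ⊞ q ⊞ r(q, q, k) ⊞ t(r(m, m, k), t(k, q, k), m ⊞ q), k ⊞ m ⊞ q ⊞ r(k, q, k), r(q, k, q) ⊞ r(q, q, m)) ⊞ r(r(m, m, k), k ⊞ m ⊞ q, t(k, k, m))

Answer: no — k ⊞ q ⊞ r(k ⊞ m ⊞ q ⊞ r(q, q, k), k ⊞ m ⊞ q ⊞ r(k, q, k), r(q, k, q) ⊞ r(q, q, m)) ⊞ r(r(m, m, k), k ⊞ m ⊞ q, t(k, k, m)) ⊞ r(t(r(m, m, k), t(k, q, k), m ⊞ q), t(t(m, q, q), t(k, q, k), k ⊞ m), r(t(q, m, k), m, k ⊞ q)) vs k ⊞ q ⊞ r(k, t(t(m, q, q), t(k, q, k), k ⊞ m), r(t(q, m, k), m, k ⊞ q)) ⊞ r(m ⊞ q ⊞ r(q, q, k) ⊞ t(r(m, m, k), t(k, q, k), m ⊞ q), k ⊞ m ⊞ q ⊞ r(k, q, k), r(q, k, q) ⊞ r(q, q, m)) ⊞ r(r(m, m, k), k ⊞ m ⊞ q, t(k, k, m))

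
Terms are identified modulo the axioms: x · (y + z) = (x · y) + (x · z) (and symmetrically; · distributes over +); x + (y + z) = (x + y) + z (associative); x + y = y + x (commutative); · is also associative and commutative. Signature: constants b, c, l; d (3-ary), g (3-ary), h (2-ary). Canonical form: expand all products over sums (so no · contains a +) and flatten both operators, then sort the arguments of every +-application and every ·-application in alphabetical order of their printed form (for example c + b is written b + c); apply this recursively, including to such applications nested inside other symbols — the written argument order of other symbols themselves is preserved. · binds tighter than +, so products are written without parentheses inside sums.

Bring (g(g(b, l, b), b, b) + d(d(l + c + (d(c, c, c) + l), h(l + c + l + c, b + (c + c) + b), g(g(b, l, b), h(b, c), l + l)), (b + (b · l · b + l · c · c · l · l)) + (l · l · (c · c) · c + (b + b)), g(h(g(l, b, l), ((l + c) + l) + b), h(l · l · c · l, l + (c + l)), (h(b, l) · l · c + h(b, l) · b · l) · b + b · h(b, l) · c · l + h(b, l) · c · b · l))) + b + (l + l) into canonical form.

Answer: b + d(d(c + d(c, c, c) + l + l, h(c + c + l + l, b + b + c + c), g(g(b, l, b), h(b, c), l + l)), b + b + b + b · b · l + c · c · c · l · l + c · c · l · l · l, g(h(g(l, b, l), b + c + l + l), h(c · l · l · l, c + l + l), b · b · h(b, l) · l + b · c · h(b, l) · l + b · c · h(b, l) · l + b · c · h(b, l) · l)) + g(g(b, l, b), b, b) + l + l

Derivation:
Expand:  g(g(b, l, b), b, b) + d(d(c + d(c, c, c) + l + l, h(c + c + l + l, b + b + c + c), g(g(b, l, b), h(b, c), l + l)), b + b + b + b · b · l + c · c · c · l · l + c · c · l · l · l, g(h(g(l, b, l), b + c + l + l), h(c · l · l · l, c + l + l), b · b · h(b, l) · l + b · c · h(b, l) · l + b · c · h(b, l) · l + b · c · h(b, l) · l)) + b + l + l
Order the arguments:  b + d(d(c + d(c, c, c) + l + l, h(c + c + l + l, b + b + c + c), g(g(b, l, b), h(b, c), l + l)), b + b + b + b · b · l + c · c · c · l · l + c · c · l · l · l, g(h(g(l, b, l), b + c + l + l), h(c · l · l · l, c + l + l), b · b · h(b, l) · l + b · c · h(b, l) · l + b · c · h(b, l) · l + b · c · h(b, l) · l)) + g(g(b, l, b), b, b) + l + l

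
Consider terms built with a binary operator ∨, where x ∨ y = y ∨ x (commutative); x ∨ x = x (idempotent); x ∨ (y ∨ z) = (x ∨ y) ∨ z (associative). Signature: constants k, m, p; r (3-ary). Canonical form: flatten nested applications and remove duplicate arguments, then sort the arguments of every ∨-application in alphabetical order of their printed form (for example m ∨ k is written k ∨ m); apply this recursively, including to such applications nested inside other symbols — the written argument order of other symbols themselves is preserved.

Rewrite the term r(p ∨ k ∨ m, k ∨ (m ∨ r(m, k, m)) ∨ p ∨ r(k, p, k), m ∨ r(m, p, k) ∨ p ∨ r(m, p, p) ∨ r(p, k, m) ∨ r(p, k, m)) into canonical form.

Descend into:  m ∨ r(m, p, k) ∨ p ∨ r(m, p, p) ∨ r(p, k, m) ∨ r(p, k, m)
Deduplicate:  drop duplicate r(p, k, m)
Sort:  m ∨ p ∨ r(m, p, k) ∨ r(m, p, p) ∨ r(p, k, m)
Put back:  r(k ∨ m ∨ p, k ∨ m ∨ p ∨ r(k, p, k) ∨ r(m, k, m), m ∨ p ∨ r(m, p, k) ∨ r(m, p, p) ∨ r(p, k, m))

Answer: r(k ∨ m ∨ p, k ∨ m ∨ p ∨ r(k, p, k) ∨ r(m, k, m), m ∨ p ∨ r(m, p, k) ∨ r(m, p, p) ∨ r(p, k, m))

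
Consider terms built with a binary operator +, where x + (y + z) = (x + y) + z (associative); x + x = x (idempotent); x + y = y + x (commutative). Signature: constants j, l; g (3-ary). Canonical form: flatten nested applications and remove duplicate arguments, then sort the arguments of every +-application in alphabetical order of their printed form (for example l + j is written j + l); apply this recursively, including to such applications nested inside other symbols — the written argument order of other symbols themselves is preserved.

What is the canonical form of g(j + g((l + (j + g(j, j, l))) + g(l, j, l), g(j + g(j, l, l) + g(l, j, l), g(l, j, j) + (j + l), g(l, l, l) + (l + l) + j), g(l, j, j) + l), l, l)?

Answer: g(g(g(j, j, l) + g(l, j, l) + j + l, g(g(j, l, l) + g(l, j, l) + j, g(l, j, j) + j + l, g(l, l, l) + j + l), g(l, j, j) + l) + j, l, l)

Derivation:
Descend into:  j + g((l + (j + g(j, j, l))) + g(l, j, l), g(j + g(j, l, l) + g(l, j, l), g(l, j, j) + (j + l), g(l, l, l) + (l + l) + j), g(l, j, j) + l)
Canonicalize subterm:  g((l + (j + g(j, j, l))) + g(l, j, l), g(j + g(j, l, l) + g(l, j, l), g(l, j, j) + (j + l), g(l, l, l) + (l + l) + j), g(l, j, j) + l)  →  g(g(j, j, l) + g(l, j, l) + j + l, g(g(j, l, l) + g(l, j, l) + j, g(l, j, j) + j + l, g(l, l, l) + j + l), g(l, j, j) + l)
Sort:  g(g(j, j, l) + g(l, j, l) + j + l, g(g(j, l, l) + g(l, j, l) + j, g(l, j, j) + j + l, g(l, l, l) + j + l), g(l, j, j) + l) + j
Rebuild:  g(g(g(j, j, l) + g(l, j, l) + j + l, g(g(j, l, l) + g(l, j, l) + j, g(l, j, j) + j + l, g(l, l, l) + j + l), g(l, j, j) + l) + j, l, l)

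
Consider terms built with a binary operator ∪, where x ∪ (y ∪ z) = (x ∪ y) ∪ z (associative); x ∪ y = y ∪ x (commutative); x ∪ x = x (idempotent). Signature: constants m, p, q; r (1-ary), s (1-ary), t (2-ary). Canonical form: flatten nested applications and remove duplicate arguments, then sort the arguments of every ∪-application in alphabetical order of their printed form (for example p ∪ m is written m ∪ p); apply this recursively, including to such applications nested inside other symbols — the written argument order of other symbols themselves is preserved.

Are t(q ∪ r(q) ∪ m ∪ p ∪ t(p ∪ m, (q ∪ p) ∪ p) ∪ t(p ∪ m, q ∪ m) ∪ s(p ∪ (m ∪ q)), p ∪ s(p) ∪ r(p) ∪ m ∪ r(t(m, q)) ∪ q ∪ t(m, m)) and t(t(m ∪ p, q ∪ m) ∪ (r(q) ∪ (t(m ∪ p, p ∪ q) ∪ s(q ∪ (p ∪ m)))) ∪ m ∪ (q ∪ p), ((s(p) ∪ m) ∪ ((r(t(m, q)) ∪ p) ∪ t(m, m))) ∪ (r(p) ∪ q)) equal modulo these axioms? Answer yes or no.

Left:  t(q ∪ r(q) ∪ m ∪ p ∪ t(p ∪ m, (q ∪ p) ∪ p) ∪ t(p ∪ m, q ∪ m) ∪ s(p ∪ (m ∪ q)), p ∪ s(p) ∪ r(p) ∪ m ∪ r(t(m, q)) ∪ q ∪ t(m, m))
  Focus inside:  q ∪ r(q) ∪ m ∪ p ∪ t(p ∪ m, (q ∪ p) ∪ p) ∪ t(p ∪ m, q ∪ m) ∪ s(p ∪ (m ∪ q))
  Inside:  t(p ∪ m, (q ∪ p) ∪ p)  →  t(m ∪ p, p ∪ q)
  Canonicalize subterm:  t(p ∪ m, q ∪ m)  →  t(m ∪ p, m ∪ q)
  Simplify inside:  s(p ∪ (m ∪ q))  →  s(m ∪ p ∪ q)
  Sort:  m ∪ p ∪ q ∪ r(q) ∪ s(m ∪ p ∪ q) ∪ t(m ∪ p, m ∪ q) ∪ t(m ∪ p, p ∪ q)
  Rebuild:  t(m ∪ p ∪ q ∪ r(q) ∪ s(m ∪ p ∪ q) ∪ t(m ∪ p, m ∪ q) ∪ t(m ∪ p, p ∪ q), m ∪ p ∪ q ∪ r(p) ∪ r(t(m, q)) ∪ s(p) ∪ t(m, m))
Right:  t(t(m ∪ p, q ∪ m) ∪ (r(q) ∪ (t(m ∪ p, p ∪ q) ∪ s(q ∪ (p ∪ m)))) ∪ m ∪ (q ∪ p), ((s(p) ∪ m) ∪ ((r(t(m, q)) ∪ p) ∪ t(m, m))) ∪ (r(p) ∪ q))
  Descend into:  t(m ∪ p, q ∪ m) ∪ (r(q) ∪ (t(m ∪ p, p ∪ q) ∪ s(q ∪ (p ∪ m)))) ∪ m ∪ (q ∪ p)
  Flatten:  t(m ∪ p, q ∪ m) ∪ r(q) ∪ t(m ∪ p, p ∪ q) ∪ s(q ∪ (p ∪ m)) ∪ m ∪ q ∪ p
  Canonicalize subterm:  t(m ∪ p, q ∪ m)  →  t(m ∪ p, m ∪ q)
  Canonicalize subterm:  s(q ∪ (p ∪ m))  →  s(m ∪ p ∪ q)
  Sort:  m ∪ p ∪ q ∪ r(q) ∪ s(m ∪ p ∪ q) ∪ t(m ∪ p, m ∪ q) ∪ t(m ∪ p, p ∪ q)
  Reassemble:  t(m ∪ p ∪ q ∪ r(q) ∪ s(m ∪ p ∪ q) ∪ t(m ∪ p, m ∪ q) ∪ t(m ∪ p, p ∪ q), m ∪ p ∪ q ∪ r(p) ∪ r(t(m, q)) ∪ s(p) ∪ t(m, m))

Answer: yes — both canonical forms are t(m ∪ p ∪ q ∪ r(q) ∪ s(m ∪ p ∪ q) ∪ t(m ∪ p, m ∪ q) ∪ t(m ∪ p, p ∪ q), m ∪ p ∪ q ∪ r(p) ∪ r(t(m, q)) ∪ s(p) ∪ t(m, m))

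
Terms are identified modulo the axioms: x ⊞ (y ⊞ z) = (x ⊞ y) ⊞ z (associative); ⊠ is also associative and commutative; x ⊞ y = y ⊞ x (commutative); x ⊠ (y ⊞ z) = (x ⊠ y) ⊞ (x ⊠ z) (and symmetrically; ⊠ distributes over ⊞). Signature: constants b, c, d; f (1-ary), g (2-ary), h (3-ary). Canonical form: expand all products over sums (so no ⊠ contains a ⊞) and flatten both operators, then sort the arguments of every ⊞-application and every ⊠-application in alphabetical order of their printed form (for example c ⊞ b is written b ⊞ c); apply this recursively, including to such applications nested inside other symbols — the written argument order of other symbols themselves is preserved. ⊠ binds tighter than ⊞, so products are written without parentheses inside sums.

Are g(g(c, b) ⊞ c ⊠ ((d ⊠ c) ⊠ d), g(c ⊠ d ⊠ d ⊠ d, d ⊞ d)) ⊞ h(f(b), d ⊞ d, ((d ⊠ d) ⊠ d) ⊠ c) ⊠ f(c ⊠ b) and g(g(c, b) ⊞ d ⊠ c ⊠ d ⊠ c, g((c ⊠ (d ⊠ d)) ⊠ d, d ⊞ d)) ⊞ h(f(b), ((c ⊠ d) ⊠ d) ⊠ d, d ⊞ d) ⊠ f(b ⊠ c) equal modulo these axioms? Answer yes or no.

Answer: no — f(b ⊠ c) ⊠ h(f(b), d ⊞ d, c ⊠ d ⊠ d ⊠ d) ⊞ g(c ⊠ c ⊠ d ⊠ d ⊞ g(c, b), g(c ⊠ d ⊠ d ⊠ d, d ⊞ d)) vs f(b ⊠ c) ⊠ h(f(b), c ⊠ d ⊠ d ⊠ d, d ⊞ d) ⊞ g(c ⊠ c ⊠ d ⊠ d ⊞ g(c, b), g(c ⊠ d ⊠ d ⊠ d, d ⊞ d))

Derivation:
Left:  g(g(c, b) ⊞ c ⊠ ((d ⊠ c) ⊠ d), g(c ⊠ d ⊠ d ⊠ d, d ⊞ d)) ⊞ h(f(b), d ⊞ d, ((d ⊠ d) ⊠ d) ⊠ c) ⊠ f(c ⊠ b)
  Flatten:  g(c ⊠ c ⊠ d ⊠ d ⊞ g(c, b), g(c ⊠ d ⊠ d ⊠ d, d ⊞ d)) ⊞ f(b ⊠ c) ⊠ h(f(b), d ⊞ d, c ⊠ d ⊠ d ⊠ d)
  Sort:  f(b ⊠ c) ⊠ h(f(b), d ⊞ d, c ⊠ d ⊠ d ⊠ d) ⊞ g(c ⊠ c ⊠ d ⊠ d ⊞ g(c, b), g(c ⊠ d ⊠ d ⊠ d, d ⊞ d))
Right:  g(g(c, b) ⊞ d ⊠ c ⊠ d ⊠ c, g((c ⊠ (d ⊠ d)) ⊠ d, d ⊞ d)) ⊞ h(f(b), ((c ⊠ d) ⊠ d) ⊠ d, d ⊞ d) ⊠ f(b ⊠ c)
  Merge nested applications:  g(c ⊠ c ⊠ d ⊠ d ⊞ g(c, b), g(c ⊠ d ⊠ d ⊠ d, d ⊞ d)) ⊞ f(b ⊠ c) ⊠ h(f(b), c ⊠ d ⊠ d ⊠ d, d ⊞ d)
  Order the arguments:  f(b ⊠ c) ⊠ h(f(b), c ⊠ d ⊠ d ⊠ d, d ⊞ d) ⊞ g(c ⊠ c ⊠ d ⊠ d ⊞ g(c, b), g(c ⊠ d ⊠ d ⊠ d, d ⊞ d))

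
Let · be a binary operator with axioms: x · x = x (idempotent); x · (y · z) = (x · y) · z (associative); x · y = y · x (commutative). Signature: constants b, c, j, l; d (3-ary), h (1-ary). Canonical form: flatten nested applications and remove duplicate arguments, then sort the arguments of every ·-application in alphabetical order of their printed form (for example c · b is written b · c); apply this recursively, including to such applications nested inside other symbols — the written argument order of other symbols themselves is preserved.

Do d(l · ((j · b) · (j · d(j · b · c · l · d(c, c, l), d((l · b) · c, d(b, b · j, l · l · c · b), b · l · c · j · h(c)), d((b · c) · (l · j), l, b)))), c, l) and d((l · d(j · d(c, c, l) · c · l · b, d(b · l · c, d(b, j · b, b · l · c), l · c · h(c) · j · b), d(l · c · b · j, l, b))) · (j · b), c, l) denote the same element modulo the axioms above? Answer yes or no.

Left:  d(l · ((j · b) · (j · d(j · b · c · l · d(c, c, l), d((l · b) · c, d(b, b · j, l · l · c · b), b · l · c · j · h(c)), d((b · c) · (l · j), l, b)))), c, l)
  Work inside:  l · ((j · b) · (j · d(j · b · c · l · d(c, c, l), d((l · b) · c, d(b, b · j, l · l · c · b), b · l · c · j · h(c)), d((b · c) · (l · j), l, b))))
  Flatten:  l · j · b · j · d(j · b · c · l · d(c, c, l), d((l · b) · c, d(b, b · j, l · l · c · b), b · l · c · j · h(c)), d((b · c) · (l · j), l, b))
  Canonicalize subterm:  d(j · b · c · l · d(c, c, l), d((l · b) · c, d(b, b · j, l · l · c · b), b · l · c · j · h(c)), d((b · c) · (l · j), l, b))  →  d(b · c · d(c, c, l) · j · l, d(b · c · l, d(b, b · j, b · c · l), b · c · h(c) · j · l), d(b · c · j · l, l, b))
  Idempotence:  drop duplicate j
  Sort arguments:  b · d(b · c · d(c, c, l) · j · l, d(b · c · l, d(b, b · j, b · c · l), b · c · h(c) · j · l), d(b · c · j · l, l, b)) · j · l
  Reassemble:  d(b · d(b · c · d(c, c, l) · j · l, d(b · c · l, d(b, b · j, b · c · l), b · c · h(c) · j · l), d(b · c · j · l, l, b)) · j · l, c, l)
Right:  d((l · d(j · d(c, c, l) · c · l · b, d(b · l · c, d(b, j · b, b · l · c), l · c · h(c) · j · b), d(l · c · b · j, l, b))) · (j · b), c, l)
  Focus inside:  (l · d(j · d(c, c, l) · c · l · b, d(b · l · c, d(b, j · b, b · l · c), l · c · h(c) · j · b), d(l · c · b · j, l, b))) · (j · b)
  Merge nested applications:  l · d(j · d(c, c, l) · c · l · b, d(b · l · c, d(b, j · b, b · l · c), l · c · h(c) · j · b), d(l · c · b · j, l, b)) · j · b
  Canonicalize subterm:  d(j · d(c, c, l) · c · l · b, d(b · l · c, d(b, j · b, b · l · c), l · c · h(c) · j · b), d(l · c · b · j, l, b))  →  d(b · c · d(c, c, l) · j · l, d(b · c · l, d(b, b · j, b · c · l), b · c · h(c) · j · l), d(b · c · j · l, l, b))
  Sort:  b · d(b · c · d(c, c, l) · j · l, d(b · c · l, d(b, b · j, b · c · l), b · c · h(c) · j · l), d(b · c · j · l, l, b)) · j · l
  Put back:  d(b · d(b · c · d(c, c, l) · j · l, d(b · c · l, d(b, b · j, b · c · l), b · c · h(c) · j · l), d(b · c · j · l, l, b)) · j · l, c, l)

Answer: yes — both canonical forms are d(b · d(b · c · d(c, c, l) · j · l, d(b · c · l, d(b, b · j, b · c · l), b · c · h(c) · j · l), d(b · c · j · l, l, b)) · j · l, c, l)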